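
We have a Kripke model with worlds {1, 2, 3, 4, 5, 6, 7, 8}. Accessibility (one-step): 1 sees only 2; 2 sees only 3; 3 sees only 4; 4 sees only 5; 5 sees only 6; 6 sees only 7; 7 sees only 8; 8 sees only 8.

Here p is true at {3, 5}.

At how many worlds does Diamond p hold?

1: successors {2}; p there: 2:F. ✗
2: successors {3}; p there: 3:T. ✓
3: successors {4}; p there: 4:F. ✗
4: successors {5}; p there: 5:T. ✓
5: successors {6}; p there: 6:F. ✗
6: successors {7}; p there: 7:F. ✗
7: successors {8}; p there: 8:F. ✗
8: successors {8}; p there: 8:F. ✗
Satisfying worlds: {2, 4}.

2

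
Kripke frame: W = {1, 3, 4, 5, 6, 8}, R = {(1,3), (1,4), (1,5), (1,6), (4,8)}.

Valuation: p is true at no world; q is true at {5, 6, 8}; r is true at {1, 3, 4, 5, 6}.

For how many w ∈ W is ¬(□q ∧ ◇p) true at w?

6

1: □q ∧ ◇p is F. ✓
3: □q ∧ ◇p is F. ✓
4: □q ∧ ◇p is F. ✓
5: □q ∧ ◇p is F. ✓
6: □q ∧ ◇p is F. ✓
8: □q ∧ ◇p is F. ✓
Satisfying worlds: {1, 3, 4, 5, 6, 8}.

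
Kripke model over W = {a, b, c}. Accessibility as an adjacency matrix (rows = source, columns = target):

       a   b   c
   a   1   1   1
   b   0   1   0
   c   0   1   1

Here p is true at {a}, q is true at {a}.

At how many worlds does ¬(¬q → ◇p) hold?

2

a: ¬q → ◇p is T. ✗
b: ¬q → ◇p is F. ✓
c: ¬q → ◇p is F. ✓
Satisfying worlds: {b, c}.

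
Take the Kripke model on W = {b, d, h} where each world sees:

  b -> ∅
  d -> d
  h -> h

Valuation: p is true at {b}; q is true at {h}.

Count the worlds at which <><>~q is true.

b: no successors, so <><>~q fails. ✗
d: successors {d}; <>~q there: d:T. ✓
h: successors {h}; <>~q there: h:F. ✗
Satisfying worlds: {d}.

1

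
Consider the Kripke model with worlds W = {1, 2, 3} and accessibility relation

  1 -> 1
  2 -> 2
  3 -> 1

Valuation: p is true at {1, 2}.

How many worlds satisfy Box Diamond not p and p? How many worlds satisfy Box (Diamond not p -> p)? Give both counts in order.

0 and 3

For Box Diamond not p and p:
1: Box Diamond not p is F, p is T. ✗
2: Box Diamond not p is F, p is T. ✗
3: Box Diamond not p is F, p is F. ✗
— 0 worlds.
For Box (Diamond not p -> p):
1: successors {1}; Diamond not p -> p there: 1:T. ✓
2: successors {2}; Diamond not p -> p there: 2:T. ✓
3: successors {1}; Diamond not p -> p there: 1:T. ✓
— 3 worlds.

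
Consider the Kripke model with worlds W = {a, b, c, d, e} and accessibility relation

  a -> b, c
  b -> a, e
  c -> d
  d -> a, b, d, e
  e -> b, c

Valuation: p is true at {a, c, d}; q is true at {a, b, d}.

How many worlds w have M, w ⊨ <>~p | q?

4

a: <>~p is T, q is T. ✓
b: <>~p is T, q is T. ✓
c: <>~p is F, q is F. ✗
d: <>~p is T, q is T. ✓
e: <>~p is T, q is F. ✓
Satisfying worlds: {a, b, d, e}.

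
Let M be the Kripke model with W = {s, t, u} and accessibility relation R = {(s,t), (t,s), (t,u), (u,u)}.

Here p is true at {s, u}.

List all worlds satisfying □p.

{t, u}

s: successors {t}; p there: t:F. ✗
t: successors {s, u}; p there: s:T, u:T. ✓
u: successors {u}; p there: u:T. ✓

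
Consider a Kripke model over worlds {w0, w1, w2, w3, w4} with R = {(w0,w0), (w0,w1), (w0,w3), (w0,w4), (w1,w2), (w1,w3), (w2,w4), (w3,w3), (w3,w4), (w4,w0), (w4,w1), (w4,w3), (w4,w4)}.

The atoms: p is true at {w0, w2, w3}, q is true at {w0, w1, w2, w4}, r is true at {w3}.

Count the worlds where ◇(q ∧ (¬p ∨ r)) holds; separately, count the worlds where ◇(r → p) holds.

4 and 5

For ◇(q ∧ (¬p ∨ r)):
w0: successors {w0, w1, w3, w4}; q ∧ (¬p ∨ r) there: w0:F, w1:T, w3:F, w4:T. ✓
w1: successors {w2, w3}; q ∧ (¬p ∨ r) there: w2:F, w3:F. ✗
w2: successors {w4}; q ∧ (¬p ∨ r) there: w4:T. ✓
w3: successors {w3, w4}; q ∧ (¬p ∨ r) there: w3:F, w4:T. ✓
w4: successors {w0, w1, w3, w4}; q ∧ (¬p ∨ r) there: w0:F, w1:T, w3:F, w4:T. ✓
— 4 worlds.
For ◇(r → p):
w0: successors {w0, w1, w3, w4}; r → p there: w0:T, w1:T, w3:T, w4:T. ✓
w1: successors {w2, w3}; r → p there: w2:T, w3:T. ✓
w2: successors {w4}; r → p there: w4:T. ✓
w3: successors {w3, w4}; r → p there: w3:T, w4:T. ✓
w4: successors {w0, w1, w3, w4}; r → p there: w0:T, w1:T, w3:T, w4:T. ✓
— 5 worlds.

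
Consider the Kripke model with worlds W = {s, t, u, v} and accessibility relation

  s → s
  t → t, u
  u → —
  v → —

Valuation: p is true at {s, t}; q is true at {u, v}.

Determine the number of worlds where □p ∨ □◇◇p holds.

s: □p is T, □◇◇p is T. ✓
t: □p is F, □◇◇p is F. ✗
u: □p is T, □◇◇p is T. ✓
v: □p is T, □◇◇p is T. ✓
Satisfying worlds: {s, u, v}.

3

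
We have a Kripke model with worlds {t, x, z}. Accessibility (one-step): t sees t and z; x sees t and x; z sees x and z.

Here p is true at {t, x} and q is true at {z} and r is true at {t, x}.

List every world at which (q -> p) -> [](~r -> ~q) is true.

{x, z}

t: q -> p is T, [](~r -> ~q) is F. ✗
x: q -> p is T, [](~r -> ~q) is T. ✓
z: q -> p is F, [](~r -> ~q) is F. ✓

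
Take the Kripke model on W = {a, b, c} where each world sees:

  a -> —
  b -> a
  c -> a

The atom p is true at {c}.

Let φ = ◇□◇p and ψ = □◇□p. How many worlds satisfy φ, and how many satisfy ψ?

2 and 1

For ◇□◇p:
a: no successors, so ◇□◇p fails. ✗
b: successors {a}; □◇p there: a:T. ✓
c: successors {a}; □◇p there: a:T. ✓
— 2 worlds.
For □◇□p:
a: no successors, so □◇□p holds vacuously. ✓
b: successors {a}; ◇□p there: a:F. ✗
c: successors {a}; ◇□p there: a:F. ✗
— 1 world.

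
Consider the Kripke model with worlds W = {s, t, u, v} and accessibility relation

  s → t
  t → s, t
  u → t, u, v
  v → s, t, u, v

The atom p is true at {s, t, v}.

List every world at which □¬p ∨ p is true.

s: □¬p is F, p is T. ✓
t: □¬p is F, p is T. ✓
u: □¬p is F, p is F. ✗
v: □¬p is F, p is T. ✓

{s, t, v}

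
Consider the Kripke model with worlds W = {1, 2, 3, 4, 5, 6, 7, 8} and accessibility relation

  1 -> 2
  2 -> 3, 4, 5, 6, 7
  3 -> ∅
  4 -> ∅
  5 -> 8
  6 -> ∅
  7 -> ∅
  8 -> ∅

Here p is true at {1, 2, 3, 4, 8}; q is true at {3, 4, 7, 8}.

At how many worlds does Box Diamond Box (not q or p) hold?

6

1: successors {2}; Diamond Box (not q or p) there: 2:T. ✓
2: successors {3, 4, 5, 6, 7}; Diamond Box (not q or p) there: 3:F, 4:F, 5:T, 6:F, 7:F. ✗
3: no successors, so Box Diamond Box (not q or p) holds vacuously. ✓
4: no successors, so Box Diamond Box (not q or p) holds vacuously. ✓
5: successors {8}; Diamond Box (not q or p) there: 8:F. ✗
6: no successors, so Box Diamond Box (not q or p) holds vacuously. ✓
7: no successors, so Box Diamond Box (not q or p) holds vacuously. ✓
8: no successors, so Box Diamond Box (not q or p) holds vacuously. ✓
Satisfying worlds: {1, 3, 4, 6, 7, 8}.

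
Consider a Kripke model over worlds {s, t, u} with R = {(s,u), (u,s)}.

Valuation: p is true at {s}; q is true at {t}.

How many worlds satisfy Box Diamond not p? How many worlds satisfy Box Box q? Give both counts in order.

For Box Diamond not p:
s: successors {u}; Diamond not p there: u:F. ✗
t: no successors, so Box Diamond not p holds vacuously. ✓
u: successors {s}; Diamond not p there: s:T. ✓
— 2 worlds.
For Box Box q:
s: successors {u}; Box q there: u:F. ✗
t: no successors, so Box Box q holds vacuously. ✓
u: successors {s}; Box q there: s:F. ✗
— 1 world.

2 and 1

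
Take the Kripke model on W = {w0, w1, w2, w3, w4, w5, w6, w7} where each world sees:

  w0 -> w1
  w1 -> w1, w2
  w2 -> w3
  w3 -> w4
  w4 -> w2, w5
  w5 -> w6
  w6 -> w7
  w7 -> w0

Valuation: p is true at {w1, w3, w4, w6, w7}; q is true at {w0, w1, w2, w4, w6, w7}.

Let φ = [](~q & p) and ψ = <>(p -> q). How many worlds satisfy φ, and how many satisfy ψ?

1 and 7

For [](~q & p):
w0: successors {w1}; ~q & p there: w1:F. ✗
w1: successors {w1, w2}; ~q & p there: w1:F, w2:F. ✗
w2: successors {w3}; ~q & p there: w3:T. ✓
w3: successors {w4}; ~q & p there: w4:F. ✗
w4: successors {w2, w5}; ~q & p there: w2:F, w5:F. ✗
w5: successors {w6}; ~q & p there: w6:F. ✗
w6: successors {w7}; ~q & p there: w7:F. ✗
w7: successors {w0}; ~q & p there: w0:F. ✗
— 1 world.
For <>(p -> q):
w0: successors {w1}; p -> q there: w1:T. ✓
w1: successors {w1, w2}; p -> q there: w1:T, w2:T. ✓
w2: successors {w3}; p -> q there: w3:F. ✗
w3: successors {w4}; p -> q there: w4:T. ✓
w4: successors {w2, w5}; p -> q there: w2:T, w5:T. ✓
w5: successors {w6}; p -> q there: w6:T. ✓
w6: successors {w7}; p -> q there: w7:T. ✓
w7: successors {w0}; p -> q there: w0:T. ✓
— 7 worlds.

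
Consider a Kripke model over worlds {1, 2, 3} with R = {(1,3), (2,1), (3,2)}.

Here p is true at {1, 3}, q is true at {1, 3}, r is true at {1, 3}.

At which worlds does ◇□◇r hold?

{1, 3}

1: successors {3}; □◇r there: 3:T. ✓
2: successors {1}; □◇r there: 1:F. ✗
3: successors {2}; □◇r there: 2:T. ✓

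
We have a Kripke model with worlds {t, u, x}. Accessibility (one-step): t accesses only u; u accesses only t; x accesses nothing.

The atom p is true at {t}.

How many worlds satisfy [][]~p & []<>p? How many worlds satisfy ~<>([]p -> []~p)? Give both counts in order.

1 and 2

For [][]~p & []<>p:
t: [][]~p is F, []<>p is T. ✗
u: [][]~p is T, []<>p is F. ✗
x: [][]~p is T, []<>p is T. ✓
— 1 world.
For ~<>([]p -> []~p):
t: <>([]p -> []~p) is F. ✓
u: <>([]p -> []~p) is T. ✗
x: <>([]p -> []~p) is F. ✓
— 2 worlds.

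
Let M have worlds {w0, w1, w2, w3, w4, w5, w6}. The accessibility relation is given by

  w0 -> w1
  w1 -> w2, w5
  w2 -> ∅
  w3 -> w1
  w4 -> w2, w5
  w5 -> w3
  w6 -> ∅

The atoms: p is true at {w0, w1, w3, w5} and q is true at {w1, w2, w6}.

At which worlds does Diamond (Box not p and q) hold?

{w1, w4}

w0: successors {w1}; Box not p and q there: w1:F. ✗
w1: successors {w2, w5}; Box not p and q there: w2:T, w5:F. ✓
w2: no successors, so Diamond (Box not p and q) fails. ✗
w3: successors {w1}; Box not p and q there: w1:F. ✗
w4: successors {w2, w5}; Box not p and q there: w2:T, w5:F. ✓
w5: successors {w3}; Box not p and q there: w3:F. ✗
w6: no successors, so Diamond (Box not p and q) fails. ✗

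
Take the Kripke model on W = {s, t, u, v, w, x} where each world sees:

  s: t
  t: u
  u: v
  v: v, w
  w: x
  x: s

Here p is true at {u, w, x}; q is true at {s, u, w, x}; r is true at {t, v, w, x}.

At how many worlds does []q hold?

s: successors {t}; q there: t:F. ✗
t: successors {u}; q there: u:T. ✓
u: successors {v}; q there: v:F. ✗
v: successors {v, w}; q there: v:F, w:T. ✗
w: successors {x}; q there: x:T. ✓
x: successors {s}; q there: s:T. ✓
Satisfying worlds: {t, w, x}.

3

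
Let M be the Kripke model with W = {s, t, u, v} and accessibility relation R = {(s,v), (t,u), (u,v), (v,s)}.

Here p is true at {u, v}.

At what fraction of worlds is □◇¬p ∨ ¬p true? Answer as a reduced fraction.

s: □◇¬p is T, ¬p is T. ✓
t: □◇¬p is F, ¬p is T. ✓
u: □◇¬p is T, ¬p is F. ✓
v: □◇¬p is F, ¬p is F. ✗
That's 3 of 4 worlds, so 3/4.

3/4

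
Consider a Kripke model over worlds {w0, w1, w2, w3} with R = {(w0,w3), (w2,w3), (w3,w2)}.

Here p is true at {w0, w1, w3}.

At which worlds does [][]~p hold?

{w0, w1, w2}

w0: successors {w3}; []~p there: w3:T. ✓
w1: no successors, so [][]~p holds vacuously. ✓
w2: successors {w3}; []~p there: w3:T. ✓
w3: successors {w2}; []~p there: w2:F. ✗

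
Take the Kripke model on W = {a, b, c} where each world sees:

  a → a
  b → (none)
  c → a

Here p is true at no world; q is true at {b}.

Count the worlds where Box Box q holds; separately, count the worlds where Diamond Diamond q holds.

1 and 0

For Box Box q:
a: successors {a}; Box q there: a:F. ✗
b: no successors, so Box Box q holds vacuously. ✓
c: successors {a}; Box q there: a:F. ✗
— 1 world.
For Diamond Diamond q:
a: successors {a}; Diamond q there: a:F. ✗
b: no successors, so Diamond Diamond q fails. ✗
c: successors {a}; Diamond q there: a:F. ✗
— 0 worlds.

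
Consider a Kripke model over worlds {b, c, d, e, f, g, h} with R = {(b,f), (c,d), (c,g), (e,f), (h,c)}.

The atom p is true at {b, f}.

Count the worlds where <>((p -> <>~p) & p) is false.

7

b: successors {f}; (p -> <>~p) & p there: f:F. ✗
c: successors {d, g}; (p -> <>~p) & p there: d:F, g:F. ✗
d: no successors, so <>((p -> <>~p) & p) fails. ✗
e: successors {f}; (p -> <>~p) & p there: f:F. ✗
f: no successors, so <>((p -> <>~p) & p) fails. ✗
g: no successors, so <>((p -> <>~p) & p) fails. ✗
h: successors {c}; (p -> <>~p) & p there: c:F. ✗
Satisfying worlds: ∅.
So <>((p -> <>~p) & p) fails at the other 7 worlds.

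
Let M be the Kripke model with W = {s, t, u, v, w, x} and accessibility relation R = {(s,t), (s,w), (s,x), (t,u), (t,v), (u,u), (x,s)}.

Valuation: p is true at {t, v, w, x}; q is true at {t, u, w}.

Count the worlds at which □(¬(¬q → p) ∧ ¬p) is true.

s: successors {t, w, x}; ¬(¬q → p) ∧ ¬p there: t:F, w:F, x:F. ✗
t: successors {u, v}; ¬(¬q → p) ∧ ¬p there: u:F, v:F. ✗
u: successors {u}; ¬(¬q → p) ∧ ¬p there: u:F. ✗
v: no successors, so □(¬(¬q → p) ∧ ¬p) holds vacuously. ✓
w: no successors, so □(¬(¬q → p) ∧ ¬p) holds vacuously. ✓
x: successors {s}; ¬(¬q → p) ∧ ¬p there: s:T. ✓
Satisfying worlds: {v, w, x}.

3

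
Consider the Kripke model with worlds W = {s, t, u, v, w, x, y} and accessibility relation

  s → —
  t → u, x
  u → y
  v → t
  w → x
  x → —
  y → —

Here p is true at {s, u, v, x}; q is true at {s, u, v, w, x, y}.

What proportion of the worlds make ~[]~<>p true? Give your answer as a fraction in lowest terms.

s: []~<>p is T. ✗
t: []~<>p is T. ✗
u: []~<>p is T. ✗
v: []~<>p is F. ✓
w: []~<>p is T. ✗
x: []~<>p is T. ✗
y: []~<>p is T. ✗
That's 1 of 7 worlds, so 1/7.

1/7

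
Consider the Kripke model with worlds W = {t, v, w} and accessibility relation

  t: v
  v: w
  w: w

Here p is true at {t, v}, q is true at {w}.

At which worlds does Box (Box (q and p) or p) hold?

{t}

t: successors {v}; Box (q and p) or p there: v:T. ✓
v: successors {w}; Box (q and p) or p there: w:F. ✗
w: successors {w}; Box (q and p) or p there: w:F. ✗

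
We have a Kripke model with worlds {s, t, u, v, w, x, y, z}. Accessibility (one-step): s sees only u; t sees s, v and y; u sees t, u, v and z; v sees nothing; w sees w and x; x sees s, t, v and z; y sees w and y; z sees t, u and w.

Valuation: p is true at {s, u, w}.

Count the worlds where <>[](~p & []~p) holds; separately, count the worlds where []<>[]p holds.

For <>[](~p & []~p):
s: successors {u}; [](~p & []~p) there: u:F. ✗
t: successors {s, v, y}; [](~p & []~p) there: s:F, v:T, y:F. ✓
u: successors {t, u, v, z}; [](~p & []~p) there: t:F, u:F, v:T, z:F. ✓
v: no successors, so <>[](~p & []~p) fails. ✗
w: successors {w, x}; [](~p & []~p) there: w:F, x:F. ✗
x: successors {s, t, v, z}; [](~p & []~p) there: s:F, t:F, v:T, z:F. ✓
y: successors {w, y}; [](~p & []~p) there: w:F, y:F. ✗
z: successors {t, u, w}; [](~p & []~p) there: t:F, u:F, w:F. ✗
— 3 worlds.
For []<>[]p:
s: successors {u}; <>[]p there: u:T. ✓
t: successors {s, v, y}; <>[]p there: s:F, v:F, y:F. ✗
u: successors {t, u, v, z}; <>[]p there: t:T, u:T, v:F, z:F. ✗
v: no successors, so []<>[]p holds vacuously. ✓
w: successors {w, x}; <>[]p there: w:F, x:T. ✗
x: successors {s, t, v, z}; <>[]p there: s:F, t:T, v:F, z:F. ✗
y: successors {w, y}; <>[]p there: w:F, y:F. ✗
z: successors {t, u, w}; <>[]p there: t:T, u:T, w:F. ✗
— 2 worlds.

3 and 2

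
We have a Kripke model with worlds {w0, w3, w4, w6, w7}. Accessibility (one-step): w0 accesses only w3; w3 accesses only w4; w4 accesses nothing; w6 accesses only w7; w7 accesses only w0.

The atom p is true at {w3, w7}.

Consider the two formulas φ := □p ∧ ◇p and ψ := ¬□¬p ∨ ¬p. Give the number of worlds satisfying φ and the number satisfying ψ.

For □p ∧ ◇p:
w0: □p is T, ◇p is T. ✓
w3: □p is F, ◇p is F. ✗
w4: □p is T, ◇p is F. ✗
w6: □p is T, ◇p is T. ✓
w7: □p is F, ◇p is F. ✗
— 2 worlds.
For ¬□¬p ∨ ¬p:
w0: ¬□¬p is T, ¬p is T. ✓
w3: ¬□¬p is F, ¬p is F. ✗
w4: ¬□¬p is F, ¬p is T. ✓
w6: ¬□¬p is T, ¬p is T. ✓
w7: ¬□¬p is F, ¬p is F. ✗
— 3 worlds.

2 and 3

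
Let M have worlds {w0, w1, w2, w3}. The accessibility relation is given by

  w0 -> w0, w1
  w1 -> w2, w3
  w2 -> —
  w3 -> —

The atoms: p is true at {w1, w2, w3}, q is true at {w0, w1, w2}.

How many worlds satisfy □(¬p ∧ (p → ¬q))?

2

w0: successors {w0, w1}; ¬p ∧ (p → ¬q) there: w0:T, w1:F. ✗
w1: successors {w2, w3}; ¬p ∧ (p → ¬q) there: w2:F, w3:F. ✗
w2: no successors, so □(¬p ∧ (p → ¬q)) holds vacuously. ✓
w3: no successors, so □(¬p ∧ (p → ¬q)) holds vacuously. ✓
Satisfying worlds: {w2, w3}.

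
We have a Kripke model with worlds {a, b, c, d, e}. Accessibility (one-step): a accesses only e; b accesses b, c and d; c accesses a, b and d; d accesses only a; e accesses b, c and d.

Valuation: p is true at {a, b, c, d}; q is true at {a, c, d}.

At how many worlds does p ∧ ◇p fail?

2

a: p is T, ◇p is F. ✗
b: p is T, ◇p is T. ✓
c: p is T, ◇p is T. ✓
d: p is T, ◇p is T. ✓
e: p is F, ◇p is T. ✗
Satisfying worlds: {b, c, d}.
So p ∧ ◇p fails at the other 2 worlds.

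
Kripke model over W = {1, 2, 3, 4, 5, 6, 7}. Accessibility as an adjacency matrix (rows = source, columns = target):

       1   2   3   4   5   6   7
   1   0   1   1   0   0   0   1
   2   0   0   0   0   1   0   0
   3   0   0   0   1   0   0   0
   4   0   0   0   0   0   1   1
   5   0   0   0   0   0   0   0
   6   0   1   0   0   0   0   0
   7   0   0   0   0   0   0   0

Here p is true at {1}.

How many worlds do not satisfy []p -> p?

2

1: []p is F, p is T. ✓
2: []p is F, p is F. ✓
3: []p is F, p is F. ✓
4: []p is F, p is F. ✓
5: []p is T, p is F. ✗
6: []p is F, p is F. ✓
7: []p is T, p is F. ✗
Satisfying worlds: {1, 2, 3, 4, 6}.
So []p -> p fails at the other 2 worlds.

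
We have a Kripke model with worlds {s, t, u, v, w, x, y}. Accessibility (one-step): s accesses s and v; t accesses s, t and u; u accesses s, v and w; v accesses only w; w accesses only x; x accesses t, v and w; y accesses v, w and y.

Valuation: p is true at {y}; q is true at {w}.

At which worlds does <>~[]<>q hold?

{s, t, u, w, x, y}

s: successors {s, v}; ~[]<>q there: s:T, v:T. ✓
t: successors {s, t, u}; ~[]<>q there: s:T, t:T, u:T. ✓
u: successors {s, v, w}; ~[]<>q there: s:T, v:T, w:F. ✓
v: successors {w}; ~[]<>q there: w:F. ✗
w: successors {x}; ~[]<>q there: x:T. ✓
x: successors {t, v, w}; ~[]<>q there: t:T, v:T, w:F. ✓
y: successors {v, w, y}; ~[]<>q there: v:T, w:F, y:T. ✓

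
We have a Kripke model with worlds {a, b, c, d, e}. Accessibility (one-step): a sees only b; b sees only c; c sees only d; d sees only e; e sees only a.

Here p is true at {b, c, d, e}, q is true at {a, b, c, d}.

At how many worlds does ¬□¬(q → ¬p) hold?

2

a: □¬(q → ¬p) is T. ✗
b: □¬(q → ¬p) is T. ✗
c: □¬(q → ¬p) is T. ✗
d: □¬(q → ¬p) is F. ✓
e: □¬(q → ¬p) is F. ✓
Satisfying worlds: {d, e}.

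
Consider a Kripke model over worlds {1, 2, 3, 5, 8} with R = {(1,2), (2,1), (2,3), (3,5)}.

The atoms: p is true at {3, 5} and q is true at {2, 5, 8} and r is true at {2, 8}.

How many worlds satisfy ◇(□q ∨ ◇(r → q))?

1: successors {2}; □q ∨ ◇(r → q) there: 2:T. ✓
2: successors {1, 3}; □q ∨ ◇(r → q) there: 1:T, 3:T. ✓
3: successors {5}; □q ∨ ◇(r → q) there: 5:T. ✓
5: no successors, so ◇(□q ∨ ◇(r → q)) fails. ✗
8: no successors, so ◇(□q ∨ ◇(r → q)) fails. ✗
Satisfying worlds: {1, 2, 3}.

3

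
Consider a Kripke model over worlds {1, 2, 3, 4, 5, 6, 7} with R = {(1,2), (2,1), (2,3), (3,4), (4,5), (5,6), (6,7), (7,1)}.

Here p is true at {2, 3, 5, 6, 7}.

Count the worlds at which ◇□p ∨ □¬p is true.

1: ◇□p is F, □¬p is F. ✗
2: ◇□p is T, □¬p is F. ✓
3: ◇□p is T, □¬p is T. ✓
4: ◇□p is T, □¬p is F. ✓
5: ◇□p is T, □¬p is F. ✓
6: ◇□p is F, □¬p is F. ✗
7: ◇□p is T, □¬p is T. ✓
Satisfying worlds: {2, 3, 4, 5, 7}.

5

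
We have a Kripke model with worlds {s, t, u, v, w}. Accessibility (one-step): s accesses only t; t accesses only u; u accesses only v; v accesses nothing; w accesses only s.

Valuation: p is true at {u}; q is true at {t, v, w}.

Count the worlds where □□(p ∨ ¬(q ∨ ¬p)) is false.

2

s: successors {t}; □(p ∨ ¬(q ∨ ¬p)) there: t:T. ✓
t: successors {u}; □(p ∨ ¬(q ∨ ¬p)) there: u:F. ✗
u: successors {v}; □(p ∨ ¬(q ∨ ¬p)) there: v:T. ✓
v: no successors, so □□(p ∨ ¬(q ∨ ¬p)) holds vacuously. ✓
w: successors {s}; □(p ∨ ¬(q ∨ ¬p)) there: s:F. ✗
Satisfying worlds: {s, u, v}.
So □□(p ∨ ¬(q ∨ ¬p)) fails at the other 2 worlds.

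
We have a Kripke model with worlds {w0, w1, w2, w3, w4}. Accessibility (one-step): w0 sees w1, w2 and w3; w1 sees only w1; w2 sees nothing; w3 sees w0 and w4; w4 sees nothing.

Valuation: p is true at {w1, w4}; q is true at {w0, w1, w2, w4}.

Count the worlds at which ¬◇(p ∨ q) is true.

2

w0: ◇(p ∨ q) is T. ✗
w1: ◇(p ∨ q) is T. ✗
w2: ◇(p ∨ q) is F. ✓
w3: ◇(p ∨ q) is T. ✗
w4: ◇(p ∨ q) is F. ✓
Satisfying worlds: {w2, w4}.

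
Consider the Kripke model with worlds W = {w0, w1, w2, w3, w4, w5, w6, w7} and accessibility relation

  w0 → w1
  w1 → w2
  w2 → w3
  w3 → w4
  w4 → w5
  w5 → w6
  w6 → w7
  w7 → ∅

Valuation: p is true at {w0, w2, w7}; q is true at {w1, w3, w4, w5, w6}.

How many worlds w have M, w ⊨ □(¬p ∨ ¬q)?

w0: successors {w1}; ¬p ∨ ¬q there: w1:T. ✓
w1: successors {w2}; ¬p ∨ ¬q there: w2:T. ✓
w2: successors {w3}; ¬p ∨ ¬q there: w3:T. ✓
w3: successors {w4}; ¬p ∨ ¬q there: w4:T. ✓
w4: successors {w5}; ¬p ∨ ¬q there: w5:T. ✓
w5: successors {w6}; ¬p ∨ ¬q there: w6:T. ✓
w6: successors {w7}; ¬p ∨ ¬q there: w7:T. ✓
w7: no successors, so □(¬p ∨ ¬q) holds vacuously. ✓
Satisfying worlds: {w0, w1, w2, w3, w4, w5, w6, w7}.

8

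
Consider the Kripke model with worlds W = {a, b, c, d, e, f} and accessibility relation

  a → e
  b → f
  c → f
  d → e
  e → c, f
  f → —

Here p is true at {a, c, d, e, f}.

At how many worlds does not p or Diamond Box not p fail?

3

a: not p is F, Diamond Box not p is F. ✗
b: not p is T, Diamond Box not p is T. ✓
c: not p is F, Diamond Box not p is T. ✓
d: not p is F, Diamond Box not p is F. ✗
e: not p is F, Diamond Box not p is T. ✓
f: not p is F, Diamond Box not p is F. ✗
Satisfying worlds: {b, c, e}.
So not p or Diamond Box not p fails at the other 3 worlds.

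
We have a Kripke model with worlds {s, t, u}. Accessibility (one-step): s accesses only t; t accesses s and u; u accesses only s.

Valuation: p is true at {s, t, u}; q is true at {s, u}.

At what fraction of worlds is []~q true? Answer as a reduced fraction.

s: successors {t}; ~q there: t:T. ✓
t: successors {s, u}; ~q there: s:F, u:F. ✗
u: successors {s}; ~q there: s:F. ✗
That's 1 of 3 worlds, so 1/3.

1/3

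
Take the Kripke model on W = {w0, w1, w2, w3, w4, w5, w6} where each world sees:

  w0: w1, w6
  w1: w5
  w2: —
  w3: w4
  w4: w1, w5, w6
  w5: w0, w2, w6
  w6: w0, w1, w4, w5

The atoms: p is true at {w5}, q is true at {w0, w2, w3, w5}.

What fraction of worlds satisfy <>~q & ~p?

w0: <>~q is T, ~p is T. ✓
w1: <>~q is F, ~p is T. ✗
w2: <>~q is F, ~p is T. ✗
w3: <>~q is T, ~p is T. ✓
w4: <>~q is T, ~p is T. ✓
w5: <>~q is T, ~p is F. ✗
w6: <>~q is T, ~p is T. ✓
That's 4 of 7 worlds, so 4/7.

4/7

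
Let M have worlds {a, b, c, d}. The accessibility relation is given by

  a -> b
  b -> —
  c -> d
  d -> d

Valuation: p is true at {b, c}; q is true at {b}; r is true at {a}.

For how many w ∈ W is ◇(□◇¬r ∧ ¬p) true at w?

2

a: successors {b}; □◇¬r ∧ ¬p there: b:F. ✗
b: no successors, so ◇(□◇¬r ∧ ¬p) fails. ✗
c: successors {d}; □◇¬r ∧ ¬p there: d:T. ✓
d: successors {d}; □◇¬r ∧ ¬p there: d:T. ✓
Satisfying worlds: {c, d}.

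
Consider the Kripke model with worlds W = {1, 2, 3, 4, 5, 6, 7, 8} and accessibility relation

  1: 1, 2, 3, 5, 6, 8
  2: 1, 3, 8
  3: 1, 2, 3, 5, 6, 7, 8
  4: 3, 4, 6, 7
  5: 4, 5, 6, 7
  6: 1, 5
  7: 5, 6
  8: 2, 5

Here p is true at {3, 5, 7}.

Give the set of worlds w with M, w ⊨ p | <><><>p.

1: p is F, <><><>p is T. ✓
2: p is F, <><><>p is T. ✓
3: p is T, <><><>p is T. ✓
4: p is F, <><><>p is T. ✓
5: p is T, <><><>p is T. ✓
6: p is F, <><><>p is T. ✓
7: p is T, <><><>p is T. ✓
8: p is F, <><><>p is T. ✓

{1, 2, 3, 4, 5, 6, 7, 8}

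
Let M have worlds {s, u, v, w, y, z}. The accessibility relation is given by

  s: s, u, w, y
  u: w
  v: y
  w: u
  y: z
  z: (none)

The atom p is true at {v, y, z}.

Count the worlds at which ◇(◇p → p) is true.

5

s: successors {s, u, w, y}; ◇p → p there: s:F, u:T, w:T, y:T. ✓
u: successors {w}; ◇p → p there: w:T. ✓
v: successors {y}; ◇p → p there: y:T. ✓
w: successors {u}; ◇p → p there: u:T. ✓
y: successors {z}; ◇p → p there: z:T. ✓
z: no successors, so ◇(◇p → p) fails. ✗
Satisfying worlds: {s, u, v, w, y}.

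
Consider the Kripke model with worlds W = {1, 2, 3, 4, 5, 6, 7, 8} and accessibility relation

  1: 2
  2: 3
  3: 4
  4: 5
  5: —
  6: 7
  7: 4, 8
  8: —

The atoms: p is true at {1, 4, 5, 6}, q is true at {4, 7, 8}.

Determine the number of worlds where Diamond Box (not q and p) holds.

1: successors {2}; Box (not q and p) there: 2:F. ✗
2: successors {3}; Box (not q and p) there: 3:F. ✗
3: successors {4}; Box (not q and p) there: 4:T. ✓
4: successors {5}; Box (not q and p) there: 5:T. ✓
5: no successors, so Diamond Box (not q and p) fails. ✗
6: successors {7}; Box (not q and p) there: 7:F. ✗
7: successors {4, 8}; Box (not q and p) there: 4:T, 8:T. ✓
8: no successors, so Diamond Box (not q and p) fails. ✗
Satisfying worlds: {3, 4, 7}.

3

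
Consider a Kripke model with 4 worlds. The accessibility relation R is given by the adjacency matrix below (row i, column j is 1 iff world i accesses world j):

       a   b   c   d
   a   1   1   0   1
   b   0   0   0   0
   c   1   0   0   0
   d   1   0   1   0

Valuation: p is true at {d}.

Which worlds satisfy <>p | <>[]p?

{a}

a: <>p is T, <>[]p is T. ✓
b: <>p is F, <>[]p is F. ✗
c: <>p is F, <>[]p is F. ✗
d: <>p is F, <>[]p is F. ✗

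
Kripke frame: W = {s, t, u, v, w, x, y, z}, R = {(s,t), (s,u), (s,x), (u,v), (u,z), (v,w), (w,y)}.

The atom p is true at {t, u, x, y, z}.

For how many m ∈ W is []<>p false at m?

3

s: successors {t, u, x}; <>p there: t:F, u:T, x:F. ✗
t: no successors, so []<>p holds vacuously. ✓
u: successors {v, z}; <>p there: v:F, z:F. ✗
v: successors {w}; <>p there: w:T. ✓
w: successors {y}; <>p there: y:F. ✗
x: no successors, so []<>p holds vacuously. ✓
y: no successors, so []<>p holds vacuously. ✓
z: no successors, so []<>p holds vacuously. ✓
Satisfying worlds: {t, v, x, y, z}.
So []<>p fails at the other 3 worlds.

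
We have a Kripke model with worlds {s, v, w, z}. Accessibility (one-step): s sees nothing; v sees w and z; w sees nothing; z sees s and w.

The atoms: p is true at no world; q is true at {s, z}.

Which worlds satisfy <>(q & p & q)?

∅

s: no successors, so <>(q & p & q) fails. ✗
v: successors {w, z}; q & p & q there: w:F, z:F. ✗
w: no successors, so <>(q & p & q) fails. ✗
z: successors {s, w}; q & p & q there: s:F, w:F. ✗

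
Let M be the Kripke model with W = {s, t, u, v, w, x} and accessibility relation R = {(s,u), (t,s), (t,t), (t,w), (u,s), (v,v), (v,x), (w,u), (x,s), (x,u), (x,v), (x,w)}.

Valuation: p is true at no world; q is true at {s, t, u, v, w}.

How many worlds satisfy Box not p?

s: successors {u}; not p there: u:T. ✓
t: successors {s, t, w}; not p there: s:T, t:T, w:T. ✓
u: successors {s}; not p there: s:T. ✓
v: successors {v, x}; not p there: v:T, x:T. ✓
w: successors {u}; not p there: u:T. ✓
x: successors {s, u, v, w}; not p there: s:T, u:T, v:T, w:T. ✓
Satisfying worlds: {s, t, u, v, w, x}.

6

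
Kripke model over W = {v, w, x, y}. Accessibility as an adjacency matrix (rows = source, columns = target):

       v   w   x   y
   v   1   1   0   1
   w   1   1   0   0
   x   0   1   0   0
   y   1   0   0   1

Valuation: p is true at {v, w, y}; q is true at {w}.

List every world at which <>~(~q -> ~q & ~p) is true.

v: successors {v, w, y}; ~(~q -> ~q & ~p) there: v:T, w:F, y:T. ✓
w: successors {v, w}; ~(~q -> ~q & ~p) there: v:T, w:F. ✓
x: successors {w}; ~(~q -> ~q & ~p) there: w:F. ✗
y: successors {v, y}; ~(~q -> ~q & ~p) there: v:T, y:T. ✓

{v, w, y}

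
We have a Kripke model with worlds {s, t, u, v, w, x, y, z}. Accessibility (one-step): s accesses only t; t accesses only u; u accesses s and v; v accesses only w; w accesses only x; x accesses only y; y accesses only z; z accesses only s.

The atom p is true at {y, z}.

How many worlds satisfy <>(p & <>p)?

s: successors {t}; p & <>p there: t:F. ✗
t: successors {u}; p & <>p there: u:F. ✗
u: successors {s, v}; p & <>p there: s:F, v:F. ✗
v: successors {w}; p & <>p there: w:F. ✗
w: successors {x}; p & <>p there: x:F. ✗
x: successors {y}; p & <>p there: y:T. ✓
y: successors {z}; p & <>p there: z:F. ✗
z: successors {s}; p & <>p there: s:F. ✗
Satisfying worlds: {x}.

1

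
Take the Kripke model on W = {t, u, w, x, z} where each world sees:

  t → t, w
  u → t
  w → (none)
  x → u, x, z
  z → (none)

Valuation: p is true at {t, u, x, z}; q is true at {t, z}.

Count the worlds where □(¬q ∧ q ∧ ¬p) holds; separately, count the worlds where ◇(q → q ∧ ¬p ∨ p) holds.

2 and 3

For □(¬q ∧ q ∧ ¬p):
t: successors {t, w}; ¬q ∧ q ∧ ¬p there: t:F, w:F. ✗
u: successors {t}; ¬q ∧ q ∧ ¬p there: t:F. ✗
w: no successors, so □(¬q ∧ q ∧ ¬p) holds vacuously. ✓
x: successors {u, x, z}; ¬q ∧ q ∧ ¬p there: u:F, x:F, z:F. ✗
z: no successors, so □(¬q ∧ q ∧ ¬p) holds vacuously. ✓
— 2 worlds.
For ◇(q → q ∧ ¬p ∨ p):
t: successors {t, w}; q → q ∧ ¬p ∨ p there: t:T, w:T. ✓
u: successors {t}; q → q ∧ ¬p ∨ p there: t:T. ✓
w: no successors, so ◇(q → q ∧ ¬p ∨ p) fails. ✗
x: successors {u, x, z}; q → q ∧ ¬p ∨ p there: u:T, x:T, z:T. ✓
z: no successors, so ◇(q → q ∧ ¬p ∨ p) fails. ✗
— 3 worlds.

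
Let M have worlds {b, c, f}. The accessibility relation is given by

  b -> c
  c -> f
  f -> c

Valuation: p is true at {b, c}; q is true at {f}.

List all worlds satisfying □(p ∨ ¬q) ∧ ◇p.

{b, f}

b: □(p ∨ ¬q) is T, ◇p is T. ✓
c: □(p ∨ ¬q) is F, ◇p is F. ✗
f: □(p ∨ ¬q) is T, ◇p is T. ✓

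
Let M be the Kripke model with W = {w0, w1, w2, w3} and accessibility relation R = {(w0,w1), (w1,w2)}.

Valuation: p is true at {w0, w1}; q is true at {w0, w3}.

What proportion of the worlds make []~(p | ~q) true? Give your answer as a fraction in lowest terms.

w0: successors {w1}; ~(p | ~q) there: w1:F. ✗
w1: successors {w2}; ~(p | ~q) there: w2:F. ✗
w2: no successors, so []~(p | ~q) holds vacuously. ✓
w3: no successors, so []~(p | ~q) holds vacuously. ✓
That's 2 of 4 worlds, so 2/4 = 1/2.

1/2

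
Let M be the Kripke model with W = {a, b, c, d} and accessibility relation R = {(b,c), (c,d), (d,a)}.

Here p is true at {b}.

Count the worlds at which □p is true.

a: no successors, so □p holds vacuously. ✓
b: successors {c}; p there: c:F. ✗
c: successors {d}; p there: d:F. ✗
d: successors {a}; p there: a:F. ✗
Satisfying worlds: {a}.

1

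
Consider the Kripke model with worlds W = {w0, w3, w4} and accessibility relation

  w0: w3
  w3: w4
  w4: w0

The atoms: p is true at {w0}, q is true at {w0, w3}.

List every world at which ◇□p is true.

{w3}

w0: successors {w3}; □p there: w3:F. ✗
w3: successors {w4}; □p there: w4:T. ✓
w4: successors {w0}; □p there: w0:F. ✗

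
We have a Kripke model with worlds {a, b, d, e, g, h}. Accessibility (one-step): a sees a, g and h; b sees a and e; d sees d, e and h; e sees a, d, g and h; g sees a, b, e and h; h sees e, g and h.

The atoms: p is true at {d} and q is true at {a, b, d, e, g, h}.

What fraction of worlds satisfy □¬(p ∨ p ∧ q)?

a: successors {a, g, h}; ¬(p ∨ p ∧ q) there: a:T, g:T, h:T. ✓
b: successors {a, e}; ¬(p ∨ p ∧ q) there: a:T, e:T. ✓
d: successors {d, e, h}; ¬(p ∨ p ∧ q) there: d:F, e:T, h:T. ✗
e: successors {a, d, g, h}; ¬(p ∨ p ∧ q) there: a:T, d:F, g:T, h:T. ✗
g: successors {a, b, e, h}; ¬(p ∨ p ∧ q) there: a:T, b:T, e:T, h:T. ✓
h: successors {e, g, h}; ¬(p ∨ p ∧ q) there: e:T, g:T, h:T. ✓
That's 4 of 6 worlds, so 4/6 = 2/3.

2/3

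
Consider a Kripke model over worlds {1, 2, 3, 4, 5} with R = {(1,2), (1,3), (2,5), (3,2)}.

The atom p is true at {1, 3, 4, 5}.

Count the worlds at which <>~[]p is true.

1

1: successors {2, 3}; ~[]p there: 2:F, 3:T. ✓
2: successors {5}; ~[]p there: 5:F. ✗
3: successors {2}; ~[]p there: 2:F. ✗
4: no successors, so <>~[]p fails. ✗
5: no successors, so <>~[]p fails. ✗
Satisfying worlds: {1}.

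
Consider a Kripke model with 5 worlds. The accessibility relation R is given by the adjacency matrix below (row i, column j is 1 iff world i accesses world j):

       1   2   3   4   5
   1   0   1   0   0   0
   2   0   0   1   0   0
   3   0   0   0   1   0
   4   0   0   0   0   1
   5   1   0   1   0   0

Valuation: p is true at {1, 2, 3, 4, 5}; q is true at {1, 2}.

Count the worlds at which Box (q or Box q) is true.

1: successors {2}; q or Box q there: 2:T. ✓
2: successors {3}; q or Box q there: 3:F. ✗
3: successors {4}; q or Box q there: 4:F. ✗
4: successors {5}; q or Box q there: 5:F. ✗
5: successors {1, 3}; q or Box q there: 1:T, 3:F. ✗
Satisfying worlds: {1}.

1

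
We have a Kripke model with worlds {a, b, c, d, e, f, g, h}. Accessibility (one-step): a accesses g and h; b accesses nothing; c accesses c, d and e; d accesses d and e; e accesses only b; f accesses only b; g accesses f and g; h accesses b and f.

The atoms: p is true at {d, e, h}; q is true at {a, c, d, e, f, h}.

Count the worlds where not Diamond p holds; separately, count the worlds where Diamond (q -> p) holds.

5 and 7

For not Diamond p:
a: Diamond p is T. ✗
b: Diamond p is F. ✓
c: Diamond p is T. ✗
d: Diamond p is T. ✗
e: Diamond p is F. ✓
f: Diamond p is F. ✓
g: Diamond p is F. ✓
h: Diamond p is F. ✓
— 5 worlds.
For Diamond (q -> p):
a: successors {g, h}; q -> p there: g:T, h:T. ✓
b: no successors, so Diamond (q -> p) fails. ✗
c: successors {c, d, e}; q -> p there: c:F, d:T, e:T. ✓
d: successors {d, e}; q -> p there: d:T, e:T. ✓
e: successors {b}; q -> p there: b:T. ✓
f: successors {b}; q -> p there: b:T. ✓
g: successors {f, g}; q -> p there: f:F, g:T. ✓
h: successors {b, f}; q -> p there: b:T, f:F. ✓
— 7 worlds.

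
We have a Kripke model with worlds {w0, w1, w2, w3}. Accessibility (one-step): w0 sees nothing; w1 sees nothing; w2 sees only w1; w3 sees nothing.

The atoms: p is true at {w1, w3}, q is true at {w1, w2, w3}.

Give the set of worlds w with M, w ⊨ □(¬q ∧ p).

{w0, w1, w3}

w0: no successors, so □(¬q ∧ p) holds vacuously. ✓
w1: no successors, so □(¬q ∧ p) holds vacuously. ✓
w2: successors {w1}; ¬q ∧ p there: w1:F. ✗
w3: no successors, so □(¬q ∧ p) holds vacuously. ✓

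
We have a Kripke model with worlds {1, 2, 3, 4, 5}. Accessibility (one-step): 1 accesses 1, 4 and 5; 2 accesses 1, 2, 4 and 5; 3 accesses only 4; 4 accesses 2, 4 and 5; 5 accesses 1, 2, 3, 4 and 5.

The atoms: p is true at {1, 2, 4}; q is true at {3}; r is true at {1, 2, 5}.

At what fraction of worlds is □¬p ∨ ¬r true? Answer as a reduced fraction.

2/5

1: □¬p is F, ¬r is F. ✗
2: □¬p is F, ¬r is F. ✗
3: □¬p is F, ¬r is T. ✓
4: □¬p is F, ¬r is T. ✓
5: □¬p is F, ¬r is F. ✗
That's 2 of 5 worlds, so 2/5.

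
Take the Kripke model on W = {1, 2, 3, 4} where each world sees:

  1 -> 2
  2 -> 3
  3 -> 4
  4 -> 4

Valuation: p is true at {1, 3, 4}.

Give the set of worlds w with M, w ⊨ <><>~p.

∅

1: successors {2}; <>~p there: 2:F. ✗
2: successors {3}; <>~p there: 3:F. ✗
3: successors {4}; <>~p there: 4:F. ✗
4: successors {4}; <>~p there: 4:F. ✗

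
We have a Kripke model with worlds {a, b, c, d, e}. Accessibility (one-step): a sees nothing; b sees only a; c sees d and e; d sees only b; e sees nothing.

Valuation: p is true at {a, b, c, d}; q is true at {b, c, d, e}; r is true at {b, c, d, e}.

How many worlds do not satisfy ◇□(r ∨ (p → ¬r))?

a: no successors, so ◇□(r ∨ (p → ¬r)) fails. ✗
b: successors {a}; □(r ∨ (p → ¬r)) there: a:T. ✓
c: successors {d, e}; □(r ∨ (p → ¬r)) there: d:T, e:T. ✓
d: successors {b}; □(r ∨ (p → ¬r)) there: b:T. ✓
e: no successors, so ◇□(r ∨ (p → ¬r)) fails. ✗
Satisfying worlds: {b, c, d}.
So ◇□(r ∨ (p → ¬r)) fails at the other 2 worlds.

2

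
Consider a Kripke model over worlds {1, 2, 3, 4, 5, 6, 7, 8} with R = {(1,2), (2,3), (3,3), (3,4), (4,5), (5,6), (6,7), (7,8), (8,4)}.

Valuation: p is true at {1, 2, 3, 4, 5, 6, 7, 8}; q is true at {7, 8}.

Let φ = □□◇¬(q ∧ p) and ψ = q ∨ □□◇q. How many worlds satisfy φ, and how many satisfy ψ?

6 and 4

For □□◇¬(q ∧ p):
1: successors {2}; □◇¬(q ∧ p) there: 2:T. ✓
2: successors {3}; □◇¬(q ∧ p) there: 3:T. ✓
3: successors {3, 4}; □◇¬(q ∧ p) there: 3:T, 4:T. ✓
4: successors {5}; □◇¬(q ∧ p) there: 5:F. ✗
5: successors {6}; □◇¬(q ∧ p) there: 6:F. ✗
6: successors {7}; □◇¬(q ∧ p) there: 7:T. ✓
7: successors {8}; □◇¬(q ∧ p) there: 8:T. ✓
8: successors {4}; □◇¬(q ∧ p) there: 4:T. ✓
— 6 worlds.
For q ∨ □□◇q:
1: q is F, □□◇q is F. ✗
2: q is F, □□◇q is F. ✗
3: q is F, □□◇q is F. ✗
4: q is F, □□◇q is T. ✓
5: q is F, □□◇q is T. ✓
6: q is F, □□◇q is F. ✗
7: q is T, □□◇q is F. ✓
8: q is T, □□◇q is F. ✓
— 4 worlds.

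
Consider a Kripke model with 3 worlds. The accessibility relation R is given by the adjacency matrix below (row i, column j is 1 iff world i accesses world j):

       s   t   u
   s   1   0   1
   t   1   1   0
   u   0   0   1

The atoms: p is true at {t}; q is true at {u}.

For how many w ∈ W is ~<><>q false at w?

3

s: <><>q is T. ✗
t: <><>q is T. ✗
u: <><>q is T. ✗
Satisfying worlds: ∅.
So ~<><>q fails at the other 3 worlds.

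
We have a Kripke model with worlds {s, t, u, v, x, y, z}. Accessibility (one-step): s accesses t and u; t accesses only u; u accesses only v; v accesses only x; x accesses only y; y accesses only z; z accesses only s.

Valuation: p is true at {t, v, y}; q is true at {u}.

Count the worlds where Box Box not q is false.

s: successors {t, u}; Box not q there: t:F, u:T. ✗
t: successors {u}; Box not q there: u:T. ✓
u: successors {v}; Box not q there: v:T. ✓
v: successors {x}; Box not q there: x:T. ✓
x: successors {y}; Box not q there: y:T. ✓
y: successors {z}; Box not q there: z:T. ✓
z: successors {s}; Box not q there: s:F. ✗
Satisfying worlds: {t, u, v, x, y}.
So Box Box not q fails at the other 2 worlds.

2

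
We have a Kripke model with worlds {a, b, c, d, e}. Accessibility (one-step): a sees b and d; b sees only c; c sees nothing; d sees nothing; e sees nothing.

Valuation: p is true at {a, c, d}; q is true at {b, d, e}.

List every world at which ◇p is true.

{a, b}

a: successors {b, d}; p there: b:F, d:T. ✓
b: successors {c}; p there: c:T. ✓
c: no successors, so ◇p fails. ✗
d: no successors, so ◇p fails. ✗
e: no successors, so ◇p fails. ✗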